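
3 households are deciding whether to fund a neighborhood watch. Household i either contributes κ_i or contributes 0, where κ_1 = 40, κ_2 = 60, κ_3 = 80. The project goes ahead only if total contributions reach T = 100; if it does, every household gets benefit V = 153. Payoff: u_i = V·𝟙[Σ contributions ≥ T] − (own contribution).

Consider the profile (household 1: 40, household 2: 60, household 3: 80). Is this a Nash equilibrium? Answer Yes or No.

Total = 180 ≥ 100: provided.
Household 1 (pledges 40, payoff 113): dropping to 0 → total 140, payoff 153. Profitable deviation.

No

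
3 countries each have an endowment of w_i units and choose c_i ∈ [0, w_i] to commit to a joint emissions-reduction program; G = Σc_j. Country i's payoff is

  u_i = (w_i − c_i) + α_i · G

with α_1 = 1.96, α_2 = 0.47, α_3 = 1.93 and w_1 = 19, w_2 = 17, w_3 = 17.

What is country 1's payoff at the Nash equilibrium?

70.56

∂u_i/∂c_i = α_i − 1, so country i contributes w_i if α_i > 1, else 0.
α_i > 1 for i ∈ {1, 3}; NE contributions (19, 0, 17), G = 36.
u_1 = (19 − 19) + 1.96·36 = 70.56.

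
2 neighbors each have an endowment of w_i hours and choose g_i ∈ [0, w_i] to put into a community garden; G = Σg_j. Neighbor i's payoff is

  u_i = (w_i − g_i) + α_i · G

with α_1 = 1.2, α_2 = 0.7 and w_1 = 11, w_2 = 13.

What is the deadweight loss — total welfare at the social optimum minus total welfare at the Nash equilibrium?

11.7

∂u_i/∂g_i = α_i − 1, so neighbor i contributes w_i if α_i > 1, else 0.
α_i > 1 for i ∈ {1}; NE contributions (11, 0), G = 11.
W^NE = Σw_i − G^NE + (Σα_i)·G^NE = 24 + 0.9·11 = 33.9.
Planner: ∂(Σu_j)/∂g_i = Σα_j − 1 = 0.9 > 0, so everyone contributes w_i; G^SO = 24, W^SO = 24 + 0.9·24 = 45.6.
Deadweight loss = 11.7.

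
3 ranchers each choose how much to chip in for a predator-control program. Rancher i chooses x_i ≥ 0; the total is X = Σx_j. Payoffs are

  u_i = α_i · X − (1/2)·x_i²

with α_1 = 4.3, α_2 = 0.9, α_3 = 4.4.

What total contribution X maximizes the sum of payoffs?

28.8

Planner FOC: ∂(Σu_j)/∂x_i = (Σα_j) − x_i = 0, so x_i^SO = Σα_j = 9.6 for every i; X^SO = 28.8.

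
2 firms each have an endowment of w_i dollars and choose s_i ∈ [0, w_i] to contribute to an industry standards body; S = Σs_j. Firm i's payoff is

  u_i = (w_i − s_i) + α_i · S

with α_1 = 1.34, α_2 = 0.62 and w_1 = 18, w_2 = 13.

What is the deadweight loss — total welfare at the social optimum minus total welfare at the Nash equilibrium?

∂u_i/∂s_i = α_i − 1, so firm i contributes w_i if α_i > 1, else 0.
α_i > 1 for i ∈ {1}; NE contributions (18, 0), S = 18.
W^NE = Σw_i − S^NE + (Σα_i)·S^NE = 31 + 0.96·18 = 48.28.
Planner: ∂(Σu_j)/∂s_i = Σα_j − 1 = 0.96 > 0, so everyone contributes w_i; S^SO = 31, W^SO = 31 + 0.96·31 = 60.76.
Deadweight loss = 12.48.

12.48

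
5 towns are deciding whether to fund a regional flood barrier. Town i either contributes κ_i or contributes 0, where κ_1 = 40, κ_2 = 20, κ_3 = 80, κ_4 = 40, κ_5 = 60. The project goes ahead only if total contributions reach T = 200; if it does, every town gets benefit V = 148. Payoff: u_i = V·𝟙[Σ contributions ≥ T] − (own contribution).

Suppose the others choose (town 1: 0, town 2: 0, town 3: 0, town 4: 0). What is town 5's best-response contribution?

0

Others' total = 0. Even contributing 60 gives 60 < 200: no benefit either way.
Best response: 0.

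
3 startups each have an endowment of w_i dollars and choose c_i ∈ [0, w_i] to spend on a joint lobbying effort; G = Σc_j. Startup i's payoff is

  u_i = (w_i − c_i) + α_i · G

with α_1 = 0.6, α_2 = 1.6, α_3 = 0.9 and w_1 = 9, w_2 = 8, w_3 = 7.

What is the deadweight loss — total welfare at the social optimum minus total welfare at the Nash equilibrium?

33.6

∂u_i/∂c_i = α_i − 1, so startup i contributes w_i if α_i > 1, else 0.
α_i > 1 for i ∈ {2}; NE contributions (0, 8, 0), G = 8.
W^NE = Σw_i − G^NE + (Σα_i)·G^NE = 24 + 2.1·8 = 40.8.
Planner: ∂(Σu_j)/∂c_i = Σα_j − 1 = 2.1 > 0, so everyone contributes w_i; G^SO = 24, W^SO = 24 + 2.1·24 = 74.4.
Deadweight loss = 33.6.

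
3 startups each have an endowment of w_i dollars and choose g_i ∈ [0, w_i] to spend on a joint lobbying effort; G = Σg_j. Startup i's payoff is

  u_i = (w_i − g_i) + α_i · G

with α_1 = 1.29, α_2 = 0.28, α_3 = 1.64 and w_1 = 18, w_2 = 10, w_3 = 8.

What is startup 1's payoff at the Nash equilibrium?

33.54

∂u_i/∂g_i = α_i − 1, so startup i contributes w_i if α_i > 1, else 0.
α_i > 1 for i ∈ {1, 3}; NE contributions (18, 0, 8), G = 26.
u_1 = (18 − 18) + 1.29·26 = 33.54.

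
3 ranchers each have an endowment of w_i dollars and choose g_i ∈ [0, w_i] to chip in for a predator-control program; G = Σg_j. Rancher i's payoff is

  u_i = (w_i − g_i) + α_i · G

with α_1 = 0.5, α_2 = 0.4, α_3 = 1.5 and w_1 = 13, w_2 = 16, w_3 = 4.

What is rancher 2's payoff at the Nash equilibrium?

∂u_i/∂g_i = α_i − 1, so rancher i contributes w_i if α_i > 1, else 0.
α_i > 1 for i ∈ {3}; NE contributions (0, 0, 4), G = 4.
u_2 = (16 − 0) + 0.4·4 = 17.6.

17.6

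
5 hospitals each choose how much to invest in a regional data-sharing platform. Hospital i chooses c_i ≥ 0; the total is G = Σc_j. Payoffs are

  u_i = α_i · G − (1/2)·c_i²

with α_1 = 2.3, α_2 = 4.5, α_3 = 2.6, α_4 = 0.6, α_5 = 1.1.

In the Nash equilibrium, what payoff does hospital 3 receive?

Hospital i's FOC: ∂u_i/∂c_i = α_i − c_i = 0, so c_i* = α_i.
NE contributions = (2.3, 4.5, 2.6, 0.6, 1.1); G = 11.1.
u_3 = α_3·G − ½·(c_3)² = 2.6·11.1 − ½·2.6² = 25.48.

25.48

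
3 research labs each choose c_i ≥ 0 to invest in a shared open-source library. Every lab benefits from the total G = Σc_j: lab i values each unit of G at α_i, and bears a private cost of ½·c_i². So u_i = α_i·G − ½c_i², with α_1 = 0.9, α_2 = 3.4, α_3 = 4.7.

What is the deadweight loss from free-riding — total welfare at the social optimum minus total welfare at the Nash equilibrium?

57.73

Lab i's FOC: ∂u_i/∂c_i = α_i − c_i = 0, so c_i* = α_i.
NE contributions = (0.9, 3.4, 4.7); G = 9.
W^NE = (Σα)·G − ½Σα_i² = 9² − ½·34.46 = 63.77.
Planner sets c_i = Σα_j = 9 for every i, so G^SO = 3·9 = 27.
W^SO = (Σα)·G^SO − ½·3·(Σα)² = (3/2)·9² = 121.5.
Deadweight loss = W^SO − W^NE = 57.73.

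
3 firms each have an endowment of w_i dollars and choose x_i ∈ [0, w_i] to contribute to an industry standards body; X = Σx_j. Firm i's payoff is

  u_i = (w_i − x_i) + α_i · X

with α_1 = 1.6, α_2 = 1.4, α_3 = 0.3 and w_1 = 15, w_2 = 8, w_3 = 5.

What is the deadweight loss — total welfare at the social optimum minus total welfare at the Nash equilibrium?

∂u_i/∂x_i = α_i − 1, so firm i contributes w_i if α_i > 1, else 0.
α_i > 1 for i ∈ {1, 2}; NE contributions (15, 8, 0), X = 23.
W^NE = Σw_i − X^NE + (Σα_i)·X^NE = 28 + 2.3·23 = 80.9.
Planner: ∂(Σu_j)/∂x_i = Σα_j − 1 = 2.3 > 0, so everyone contributes w_i; X^SO = 28, W^SO = 28 + 2.3·28 = 92.4.
Deadweight loss = 11.5.

11.5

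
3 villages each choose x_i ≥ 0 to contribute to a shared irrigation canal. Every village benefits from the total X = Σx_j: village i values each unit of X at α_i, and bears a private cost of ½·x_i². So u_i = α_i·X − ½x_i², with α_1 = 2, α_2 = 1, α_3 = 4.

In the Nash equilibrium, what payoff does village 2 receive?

Village i's FOC: ∂u_i/∂x_i = α_i − x_i = 0, so x_i* = α_i.
NE contributions = (2, 1, 4); X = 7.
u_2 = α_2·X − ½·(x_2)² = 1·7 − ½·1² = 6.5.

6.5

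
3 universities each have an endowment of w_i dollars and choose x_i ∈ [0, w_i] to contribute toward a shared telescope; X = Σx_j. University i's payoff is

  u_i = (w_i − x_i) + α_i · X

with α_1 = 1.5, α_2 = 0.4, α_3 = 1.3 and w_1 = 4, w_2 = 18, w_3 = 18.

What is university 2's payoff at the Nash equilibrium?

∂u_i/∂x_i = α_i − 1, so university i contributes w_i if α_i > 1, else 0.
α_i > 1 for i ∈ {1, 3}; NE contributions (4, 0, 18), X = 22.
u_2 = (18 − 0) + 0.4·22 = 26.8.

26.8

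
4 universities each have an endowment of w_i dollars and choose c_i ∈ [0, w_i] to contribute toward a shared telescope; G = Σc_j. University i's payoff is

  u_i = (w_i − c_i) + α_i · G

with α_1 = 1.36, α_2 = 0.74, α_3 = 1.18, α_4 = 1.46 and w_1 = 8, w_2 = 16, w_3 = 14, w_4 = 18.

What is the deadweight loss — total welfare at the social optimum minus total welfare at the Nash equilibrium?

59.84

∂u_i/∂c_i = α_i − 1, so university i contributes w_i if α_i > 1, else 0.
α_i > 1 for i ∈ {1, 3, 4}; NE contributions (8, 0, 14, 18), G = 40.
W^NE = Σw_i − G^NE + (Σα_i)·G^NE = 56 + 3.74·40 = 205.6.
Planner: ∂(Σu_j)/∂c_i = Σα_j − 1 = 3.74 > 0, so everyone contributes w_i; G^SO = 56, W^SO = 56 + 3.74·56 = 265.44.
Deadweight loss = 59.84.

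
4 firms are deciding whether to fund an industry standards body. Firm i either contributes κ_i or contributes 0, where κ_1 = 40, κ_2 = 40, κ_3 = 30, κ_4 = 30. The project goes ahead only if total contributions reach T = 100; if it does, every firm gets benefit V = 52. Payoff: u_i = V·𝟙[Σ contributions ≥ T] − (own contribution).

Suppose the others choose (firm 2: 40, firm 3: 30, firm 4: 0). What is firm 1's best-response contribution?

40

Others' total = 70. Contributing 40 brings total to 110 ≥ 100: gain V − κ_1 = 12.
Best response: 40.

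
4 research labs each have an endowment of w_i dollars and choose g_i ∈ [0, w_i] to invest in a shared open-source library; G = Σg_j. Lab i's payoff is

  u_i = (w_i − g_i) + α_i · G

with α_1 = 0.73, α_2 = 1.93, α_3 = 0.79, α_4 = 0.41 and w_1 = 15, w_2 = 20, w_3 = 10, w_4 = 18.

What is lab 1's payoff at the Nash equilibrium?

∂u_i/∂g_i = α_i − 1, so lab i contributes w_i if α_i > 1, else 0.
α_i > 1 for i ∈ {2}; NE contributions (0, 20, 0, 0), G = 20.
u_1 = (15 − 0) + 0.73·20 = 29.6.

29.6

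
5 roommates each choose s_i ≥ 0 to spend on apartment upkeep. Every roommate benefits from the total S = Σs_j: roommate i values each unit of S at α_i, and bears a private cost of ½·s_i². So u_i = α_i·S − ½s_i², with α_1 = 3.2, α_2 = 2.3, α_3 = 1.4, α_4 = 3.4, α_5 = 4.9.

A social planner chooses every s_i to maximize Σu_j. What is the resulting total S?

Planner FOC: ∂(Σu_j)/∂s_i = (Σα_j) − s_i = 0, so s_i^SO = Σα_j = 15.2 for every i; S^SO = 76.

76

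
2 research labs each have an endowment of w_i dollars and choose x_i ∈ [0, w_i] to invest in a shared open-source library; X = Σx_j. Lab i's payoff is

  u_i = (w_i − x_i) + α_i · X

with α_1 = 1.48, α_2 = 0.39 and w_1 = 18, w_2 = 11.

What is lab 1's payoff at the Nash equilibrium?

∂u_i/∂x_i = α_i − 1, so lab i contributes w_i if α_i > 1, else 0.
α_i > 1 for i ∈ {1}; NE contributions (18, 0), X = 18.
u_1 = (18 − 18) + 1.48·18 = 26.64.

26.64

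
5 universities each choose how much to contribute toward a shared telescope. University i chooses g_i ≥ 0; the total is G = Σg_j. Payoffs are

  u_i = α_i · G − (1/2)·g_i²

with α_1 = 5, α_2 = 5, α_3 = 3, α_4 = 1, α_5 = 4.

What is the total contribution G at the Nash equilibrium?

University i's FOC: ∂u_i/∂g_i = α_i − g_i = 0, so g_i* = α_i.
NE contributions = (5, 5, 3, 1, 4); G = 18.

18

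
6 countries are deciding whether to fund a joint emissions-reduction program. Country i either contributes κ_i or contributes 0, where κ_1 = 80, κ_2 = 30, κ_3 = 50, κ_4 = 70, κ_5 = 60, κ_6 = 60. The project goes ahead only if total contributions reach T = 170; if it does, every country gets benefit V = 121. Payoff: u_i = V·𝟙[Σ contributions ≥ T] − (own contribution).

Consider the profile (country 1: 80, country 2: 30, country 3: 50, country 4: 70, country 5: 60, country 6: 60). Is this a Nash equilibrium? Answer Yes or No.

Total = 350 ≥ 170: provided.
Country 1 (pledges 80, payoff 41): dropping to 0 → total 270, payoff 121. Profitable deviation.

No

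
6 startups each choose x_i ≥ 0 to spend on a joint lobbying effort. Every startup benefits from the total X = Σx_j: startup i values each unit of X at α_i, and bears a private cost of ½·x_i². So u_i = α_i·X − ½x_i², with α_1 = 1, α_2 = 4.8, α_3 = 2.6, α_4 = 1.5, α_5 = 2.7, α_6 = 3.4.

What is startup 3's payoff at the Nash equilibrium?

Startup i's FOC: ∂u_i/∂x_i = α_i − x_i = 0, so x_i* = α_i.
NE contributions = (1, 4.8, 2.6, 1.5, 2.7, 3.4); X = 16.
u_3 = α_3·X − ½·(x_3)² = 2.6·16 − ½·2.6² = 38.22.

38.22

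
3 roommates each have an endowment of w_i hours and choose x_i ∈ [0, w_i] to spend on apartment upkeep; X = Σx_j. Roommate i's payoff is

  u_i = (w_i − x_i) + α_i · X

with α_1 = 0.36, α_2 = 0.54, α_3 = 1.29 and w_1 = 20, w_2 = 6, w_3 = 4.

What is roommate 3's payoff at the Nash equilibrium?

5.16

∂u_i/∂x_i = α_i − 1, so roommate i contributes w_i if α_i > 1, else 0.
α_i > 1 for i ∈ {3}; NE contributions (0, 0, 4), X = 4.
u_3 = (4 − 4) + 1.29·4 = 5.16.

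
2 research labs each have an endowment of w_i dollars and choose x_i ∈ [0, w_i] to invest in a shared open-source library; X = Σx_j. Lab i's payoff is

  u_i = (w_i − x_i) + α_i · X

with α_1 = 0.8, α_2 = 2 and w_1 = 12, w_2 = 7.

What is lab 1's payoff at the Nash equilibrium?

17.6

∂u_i/∂x_i = α_i − 1, so lab i contributes w_i if α_i > 1, else 0.
α_i > 1 for i ∈ {2}; NE contributions (0, 7), X = 7.
u_1 = (12 − 0) + 0.8·7 = 17.6.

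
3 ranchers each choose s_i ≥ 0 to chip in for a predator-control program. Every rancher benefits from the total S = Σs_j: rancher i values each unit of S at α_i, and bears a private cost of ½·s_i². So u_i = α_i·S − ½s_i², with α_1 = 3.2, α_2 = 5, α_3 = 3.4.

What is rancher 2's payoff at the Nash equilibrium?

45.5

Rancher i's FOC: ∂u_i/∂s_i = α_i − s_i = 0, so s_i* = α_i.
NE contributions = (3.2, 5, 3.4); S = 11.6.
u_2 = α_2·S − ½·(s_2)² = 5·11.6 − ½·5² = 45.5.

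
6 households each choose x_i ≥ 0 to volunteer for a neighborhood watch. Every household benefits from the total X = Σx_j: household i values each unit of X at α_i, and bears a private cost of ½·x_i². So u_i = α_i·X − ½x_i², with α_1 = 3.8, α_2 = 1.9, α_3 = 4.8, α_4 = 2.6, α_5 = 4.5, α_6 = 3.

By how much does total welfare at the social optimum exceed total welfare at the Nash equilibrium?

887.27

Household i's FOC: ∂u_i/∂x_i = α_i − x_i = 0, so x_i* = α_i.
NE contributions = (3.8, 1.9, 4.8, 2.6, 4.5, 3); X = 20.6.
W^NE = (Σα)·X − ½Σα_i² = 20.6² − ½·77.1 = 385.81.
Planner sets x_i = Σα_j = 20.6 for every i, so X^SO = 6·20.6 = 123.6.
W^SO = (Σα)·X^SO − ½·6·(Σα)² = (6/2)·20.6² = 1273.08.
Deadweight loss = W^SO − W^NE = 887.27.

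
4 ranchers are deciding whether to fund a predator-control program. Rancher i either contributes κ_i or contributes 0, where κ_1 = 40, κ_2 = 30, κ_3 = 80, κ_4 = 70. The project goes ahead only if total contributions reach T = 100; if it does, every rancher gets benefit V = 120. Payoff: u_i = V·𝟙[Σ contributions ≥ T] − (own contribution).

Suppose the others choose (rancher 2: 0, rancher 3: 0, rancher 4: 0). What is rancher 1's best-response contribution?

Others' total = 0. Even contributing 40 gives 40 < 100: no benefit either way.
Best response: 0.

0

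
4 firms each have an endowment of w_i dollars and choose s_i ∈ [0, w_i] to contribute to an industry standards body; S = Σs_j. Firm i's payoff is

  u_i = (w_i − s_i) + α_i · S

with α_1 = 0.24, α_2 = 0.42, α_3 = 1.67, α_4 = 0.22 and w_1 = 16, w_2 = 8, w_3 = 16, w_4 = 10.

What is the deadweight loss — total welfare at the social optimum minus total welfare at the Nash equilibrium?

∂u_i/∂s_i = α_i − 1, so firm i contributes w_i if α_i > 1, else 0.
α_i > 1 for i ∈ {3}; NE contributions (0, 0, 16, 0), S = 16.
W^NE = Σw_i − S^NE + (Σα_i)·S^NE = 50 + 1.55·16 = 74.8.
Planner: ∂(Σu_j)/∂s_i = Σα_j − 1 = 1.55 > 0, so everyone contributes w_i; S^SO = 50, W^SO = 50 + 1.55·50 = 127.5.
Deadweight loss = 52.7.

52.7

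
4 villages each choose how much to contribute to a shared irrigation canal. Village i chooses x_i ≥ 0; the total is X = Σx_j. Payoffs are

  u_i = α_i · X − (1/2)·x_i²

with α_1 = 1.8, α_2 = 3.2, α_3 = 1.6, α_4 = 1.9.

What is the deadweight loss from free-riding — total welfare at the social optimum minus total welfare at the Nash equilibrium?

Village i's FOC: ∂u_i/∂x_i = α_i − x_i = 0, so x_i* = α_i.
NE contributions = (1.8, 3.2, 1.6, 1.9); X = 8.5.
W^NE = (Σα)·X − ½Σα_i² = 8.5² − ½·19.65 = 62.425.
Planner sets x_i = Σα_j = 8.5 for every i, so X^SO = 4·8.5 = 34.
W^SO = (Σα)·X^SO − ½·4·(Σα)² = (4/2)·8.5² = 144.5.
Deadweight loss = W^SO − W^NE = 82.075.

82.075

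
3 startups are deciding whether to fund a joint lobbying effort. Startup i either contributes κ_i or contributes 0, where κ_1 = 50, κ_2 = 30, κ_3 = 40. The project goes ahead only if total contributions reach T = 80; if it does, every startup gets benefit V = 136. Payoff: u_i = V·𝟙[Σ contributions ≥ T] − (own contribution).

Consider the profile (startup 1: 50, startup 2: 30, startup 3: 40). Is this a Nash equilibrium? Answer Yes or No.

No

Total = 120 ≥ 80: provided.
Startup 1 (pledges 50, payoff 86): dropping to 0 → total 70, payoff 0. No gain.
Startup 2 (pledges 30, payoff 106): dropping to 0 → total 90, payoff 136. Profitable deviation.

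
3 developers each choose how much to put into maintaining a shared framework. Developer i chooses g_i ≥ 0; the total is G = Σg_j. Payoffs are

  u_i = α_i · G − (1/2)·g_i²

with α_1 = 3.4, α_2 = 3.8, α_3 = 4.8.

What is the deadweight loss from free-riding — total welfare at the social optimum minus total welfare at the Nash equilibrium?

Developer i's FOC: ∂u_i/∂g_i = α_i − g_i = 0, so g_i* = α_i.
NE contributions = (3.4, 3.8, 4.8); G = 12.
W^NE = (Σα)·G − ½Σα_i² = 12² − ½·49.04 = 119.48.
Planner sets g_i = Σα_j = 12 for every i, so G^SO = 3·12 = 36.
W^SO = (Σα)·G^SO − ½·3·(Σα)² = (3/2)·12² = 216.
Deadweight loss = W^SO − W^NE = 96.52.

96.52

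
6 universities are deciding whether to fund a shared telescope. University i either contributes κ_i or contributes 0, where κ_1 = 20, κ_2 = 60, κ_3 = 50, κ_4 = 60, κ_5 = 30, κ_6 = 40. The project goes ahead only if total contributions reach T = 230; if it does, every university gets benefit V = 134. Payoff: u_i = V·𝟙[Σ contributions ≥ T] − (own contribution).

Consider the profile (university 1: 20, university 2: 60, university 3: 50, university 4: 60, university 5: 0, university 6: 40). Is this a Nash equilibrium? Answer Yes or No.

Yes

Total = 230 ≥ 230: provided.
University 1 (pledges 20, payoff 114): dropping to 0 → total 210, payoff 0. No gain.
University 2 (pledges 60, payoff 74): dropping to 0 → total 170, payoff 0. No gain.
University 3 (pledges 50, payoff 84): dropping to 0 → total 180, payoff 0. No gain.
University 4 (pledges 60, payoff 74): dropping to 0 → total 170, payoff 0. No gain.
University 5 (pledges 0, payoff 134): pledging 30 → total 260, payoff 104. No gain.
University 6 (pledges 40, payoff 94): dropping to 0 → total 190, payoff 0. No gain.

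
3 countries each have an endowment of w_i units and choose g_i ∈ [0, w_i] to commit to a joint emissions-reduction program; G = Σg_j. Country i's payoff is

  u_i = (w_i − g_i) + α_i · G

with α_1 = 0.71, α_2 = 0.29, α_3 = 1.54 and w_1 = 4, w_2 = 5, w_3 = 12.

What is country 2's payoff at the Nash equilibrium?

∂u_i/∂g_i = α_i − 1, so country i contributes w_i if α_i > 1, else 0.
α_i > 1 for i ∈ {3}; NE contributions (0, 0, 12), G = 12.
u_2 = (5 − 0) + 0.29·12 = 8.48.

8.48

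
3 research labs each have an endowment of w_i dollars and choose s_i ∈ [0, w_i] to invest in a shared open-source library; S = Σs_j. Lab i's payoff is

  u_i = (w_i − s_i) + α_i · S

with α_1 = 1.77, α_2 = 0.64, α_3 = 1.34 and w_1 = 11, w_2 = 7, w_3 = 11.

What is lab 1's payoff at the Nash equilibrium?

∂u_i/∂s_i = α_i − 1, so lab i contributes w_i if α_i > 1, else 0.
α_i > 1 for i ∈ {1, 3}; NE contributions (11, 0, 11), S = 22.
u_1 = (11 − 11) + 1.77·22 = 38.94.

38.94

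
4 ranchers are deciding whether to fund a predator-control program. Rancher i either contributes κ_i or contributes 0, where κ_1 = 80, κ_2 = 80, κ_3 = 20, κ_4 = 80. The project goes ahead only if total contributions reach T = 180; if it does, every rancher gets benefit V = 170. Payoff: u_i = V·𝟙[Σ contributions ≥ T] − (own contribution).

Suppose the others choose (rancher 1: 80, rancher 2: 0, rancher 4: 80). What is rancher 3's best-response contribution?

20

Others' total = 160. Contributing 20 brings total to 180 ≥ 180: gain V − κ_3 = 150.
Best response: 20.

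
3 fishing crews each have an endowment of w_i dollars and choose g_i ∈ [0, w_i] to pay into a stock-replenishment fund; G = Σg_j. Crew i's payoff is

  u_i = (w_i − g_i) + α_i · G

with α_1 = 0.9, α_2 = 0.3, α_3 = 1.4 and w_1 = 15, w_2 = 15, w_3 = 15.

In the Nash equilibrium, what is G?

15

∂u_i/∂g_i = α_i − 1, so crew i contributes w_i if α_i > 1, else 0.
α_i > 1 for i ∈ {3}; NE contributions (0, 0, 15), G = 15.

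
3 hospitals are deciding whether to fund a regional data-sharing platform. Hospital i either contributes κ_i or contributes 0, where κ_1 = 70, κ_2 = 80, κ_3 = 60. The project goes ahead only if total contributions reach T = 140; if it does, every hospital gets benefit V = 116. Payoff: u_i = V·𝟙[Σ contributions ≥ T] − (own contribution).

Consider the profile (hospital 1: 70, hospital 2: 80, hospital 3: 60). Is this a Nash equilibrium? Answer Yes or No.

No

Total = 210 ≥ 140: provided.
Hospital 1 (pledges 70, payoff 46): dropping to 0 → total 140, payoff 116. Profitable deviation.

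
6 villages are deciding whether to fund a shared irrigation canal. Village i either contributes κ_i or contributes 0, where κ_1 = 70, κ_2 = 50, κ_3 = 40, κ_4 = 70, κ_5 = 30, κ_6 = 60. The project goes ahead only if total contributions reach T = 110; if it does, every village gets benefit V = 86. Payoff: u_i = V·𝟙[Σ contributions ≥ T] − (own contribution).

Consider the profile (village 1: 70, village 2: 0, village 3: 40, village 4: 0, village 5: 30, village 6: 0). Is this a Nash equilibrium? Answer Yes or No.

No

Total = 140 ≥ 110: provided.
Village 1 (pledges 70, payoff 16): dropping to 0 → total 70, payoff 0. No gain.
Village 2 (pledges 0, payoff 86): pledging 50 → total 190, payoff 36. No gain.
Village 3 (pledges 40, payoff 46): dropping to 0 → total 100, payoff 0. No gain.
Village 4 (pledges 0, payoff 86): pledging 70 → total 210, payoff 16. No gain.
Village 5 (pledges 30, payoff 56): dropping to 0 → total 110, payoff 86. Profitable deviation.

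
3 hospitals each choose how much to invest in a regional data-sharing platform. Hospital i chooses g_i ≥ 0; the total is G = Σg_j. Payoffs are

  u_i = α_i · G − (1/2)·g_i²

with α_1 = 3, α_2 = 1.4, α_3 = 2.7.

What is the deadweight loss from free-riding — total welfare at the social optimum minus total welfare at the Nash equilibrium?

34.33

Hospital i's FOC: ∂u_i/∂g_i = α_i − g_i = 0, so g_i* = α_i.
NE contributions = (3, 1.4, 2.7); G = 7.1.
W^NE = (Σα)·G − ½Σα_i² = 7.1² − ½·18.25 = 41.285.
Planner sets g_i = Σα_j = 7.1 for every i, so G^SO = 3·7.1 = 21.3.
W^SO = (Σα)·G^SO − ½·3·(Σα)² = (3/2)·7.1² = 75.615.
Deadweight loss = W^SO − W^NE = 34.33.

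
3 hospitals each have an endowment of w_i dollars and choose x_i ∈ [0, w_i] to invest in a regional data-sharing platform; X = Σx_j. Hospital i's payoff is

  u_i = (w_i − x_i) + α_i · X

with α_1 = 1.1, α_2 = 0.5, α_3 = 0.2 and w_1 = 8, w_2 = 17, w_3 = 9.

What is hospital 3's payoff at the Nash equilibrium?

∂u_i/∂x_i = α_i − 1, so hospital i contributes w_i if α_i > 1, else 0.
α_i > 1 for i ∈ {1}; NE contributions (8, 0, 0), X = 8.
u_3 = (9 − 0) + 0.2·8 = 10.6.

10.6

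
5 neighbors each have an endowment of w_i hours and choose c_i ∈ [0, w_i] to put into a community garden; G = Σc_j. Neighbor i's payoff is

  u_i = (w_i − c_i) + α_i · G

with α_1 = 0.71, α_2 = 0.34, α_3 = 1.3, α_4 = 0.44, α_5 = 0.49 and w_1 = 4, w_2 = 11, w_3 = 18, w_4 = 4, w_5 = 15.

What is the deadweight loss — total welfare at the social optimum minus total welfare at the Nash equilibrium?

77.52

∂u_i/∂c_i = α_i − 1, so neighbor i contributes w_i if α_i > 1, else 0.
α_i > 1 for i ∈ {3}; NE contributions (0, 0, 18, 0, 0), G = 18.
W^NE = Σw_i − G^NE + (Σα_i)·G^NE = 52 + 2.28·18 = 93.04.
Planner: ∂(Σu_j)/∂c_i = Σα_j − 1 = 2.28 > 0, so everyone contributes w_i; G^SO = 52, W^SO = 52 + 2.28·52 = 170.56.
Deadweight loss = 77.52.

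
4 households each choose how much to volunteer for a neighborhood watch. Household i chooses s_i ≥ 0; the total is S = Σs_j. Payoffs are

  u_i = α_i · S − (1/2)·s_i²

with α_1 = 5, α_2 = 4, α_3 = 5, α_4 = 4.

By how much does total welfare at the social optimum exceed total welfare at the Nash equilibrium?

365

Household i's FOC: ∂u_i/∂s_i = α_i − s_i = 0, so s_i* = α_i.
NE contributions = (5, 4, 5, 4); S = 18.
W^NE = (Σα)·S − ½Σα_i² = 18² − ½·82 = 283.
Planner sets s_i = Σα_j = 18 for every i, so S^SO = 4·18 = 72.
W^SO = (Σα)·S^SO − ½·4·(Σα)² = (4/2)·18² = 648.
Deadweight loss = W^SO − W^NE = 365.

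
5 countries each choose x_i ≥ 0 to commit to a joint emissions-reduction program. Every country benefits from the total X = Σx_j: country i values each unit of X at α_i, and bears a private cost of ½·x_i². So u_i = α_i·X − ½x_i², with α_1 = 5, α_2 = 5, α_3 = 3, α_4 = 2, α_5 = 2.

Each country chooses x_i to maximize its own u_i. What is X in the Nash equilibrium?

17

Country i's FOC: ∂u_i/∂x_i = α_i − x_i = 0, so x_i* = α_i.
NE contributions = (5, 5, 3, 2, 2); X = 17.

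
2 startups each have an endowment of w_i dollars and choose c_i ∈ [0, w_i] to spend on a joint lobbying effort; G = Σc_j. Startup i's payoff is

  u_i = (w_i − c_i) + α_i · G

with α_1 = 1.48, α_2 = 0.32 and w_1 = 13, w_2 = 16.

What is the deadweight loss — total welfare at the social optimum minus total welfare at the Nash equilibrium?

∂u_i/∂c_i = α_i − 1, so startup i contributes w_i if α_i > 1, else 0.
α_i > 1 for i ∈ {1}; NE contributions (13, 0), G = 13.
W^NE = Σw_i − G^NE + (Σα_i)·G^NE = 29 + 0.8·13 = 39.4.
Planner: ∂(Σu_j)/∂c_i = Σα_j − 1 = 0.8 > 0, so everyone contributes w_i; G^SO = 29, W^SO = 29 + 0.8·29 = 52.2.
Deadweight loss = 12.8.

12.8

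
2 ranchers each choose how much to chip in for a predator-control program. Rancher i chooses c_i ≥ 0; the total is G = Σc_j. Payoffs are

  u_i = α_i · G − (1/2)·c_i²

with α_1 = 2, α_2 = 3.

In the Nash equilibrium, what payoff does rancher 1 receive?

Rancher i's FOC: ∂u_i/∂c_i = α_i − c_i = 0, so c_i* = α_i.
NE contributions = (2, 3); G = 5.
u_1 = α_1·G − ½·(c_1)² = 2·5 − ½·2² = 8.

8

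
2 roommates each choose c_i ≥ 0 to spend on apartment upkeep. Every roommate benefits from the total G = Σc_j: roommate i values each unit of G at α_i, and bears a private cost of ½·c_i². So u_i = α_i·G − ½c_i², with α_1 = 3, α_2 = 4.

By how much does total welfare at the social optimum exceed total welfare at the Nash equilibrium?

Roommate i's FOC: ∂u_i/∂c_i = α_i − c_i = 0, so c_i* = α_i.
NE contributions = (3, 4); G = 7.
W^NE = (Σα)·G − ½Σα_i² = 7² − ½·25 = 36.5.
Planner sets c_i = Σα_j = 7 for every i, so G^SO = 2·7 = 14.
W^SO = (Σα)·G^SO − ½·2·(Σα)² = (2/2)·7² = 49.
Deadweight loss = W^SO − W^NE = 12.5.

12.5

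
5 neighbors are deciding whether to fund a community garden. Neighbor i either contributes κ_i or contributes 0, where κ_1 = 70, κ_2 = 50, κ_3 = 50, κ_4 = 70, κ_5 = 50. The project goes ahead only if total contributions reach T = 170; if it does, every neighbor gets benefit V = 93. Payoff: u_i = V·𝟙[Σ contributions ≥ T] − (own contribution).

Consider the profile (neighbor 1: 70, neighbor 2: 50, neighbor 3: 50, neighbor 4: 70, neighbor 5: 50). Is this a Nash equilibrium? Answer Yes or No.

No

Total = 290 ≥ 170: provided.
Neighbor 1 (pledges 70, payoff 23): dropping to 0 → total 220, payoff 93. Profitable deviation.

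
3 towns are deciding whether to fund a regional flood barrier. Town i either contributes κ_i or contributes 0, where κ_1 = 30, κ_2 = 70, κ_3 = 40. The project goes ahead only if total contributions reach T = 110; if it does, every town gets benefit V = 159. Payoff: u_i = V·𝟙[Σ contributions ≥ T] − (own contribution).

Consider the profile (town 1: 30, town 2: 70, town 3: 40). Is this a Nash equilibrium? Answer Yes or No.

Total = 140 ≥ 110: provided.
Town 1 (pledges 30, payoff 129): dropping to 0 → total 110, payoff 159. Profitable deviation.

No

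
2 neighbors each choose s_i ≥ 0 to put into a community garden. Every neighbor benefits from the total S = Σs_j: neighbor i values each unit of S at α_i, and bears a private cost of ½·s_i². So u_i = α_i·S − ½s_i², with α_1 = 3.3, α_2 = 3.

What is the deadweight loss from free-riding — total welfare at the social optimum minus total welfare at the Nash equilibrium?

9.945

Neighbor i's FOC: ∂u_i/∂s_i = α_i − s_i = 0, so s_i* = α_i.
NE contributions = (3.3, 3); S = 6.3.
W^NE = (Σα)·S − ½Σα_i² = 6.3² − ½·19.89 = 29.745.
Planner sets s_i = Σα_j = 6.3 for every i, so S^SO = 2·6.3 = 12.6.
W^SO = (Σα)·S^SO − ½·2·(Σα)² = (2/2)·6.3² = 39.69.
Deadweight loss = W^SO − W^NE = 9.945.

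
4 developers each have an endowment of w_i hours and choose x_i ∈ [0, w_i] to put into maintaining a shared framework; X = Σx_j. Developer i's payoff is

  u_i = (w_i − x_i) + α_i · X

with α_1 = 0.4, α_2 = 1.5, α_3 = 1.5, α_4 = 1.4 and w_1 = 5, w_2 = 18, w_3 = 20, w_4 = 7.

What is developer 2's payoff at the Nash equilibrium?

∂u_i/∂x_i = α_i − 1, so developer i contributes w_i if α_i > 1, else 0.
α_i > 1 for i ∈ {2, 3, 4}; NE contributions (0, 18, 20, 7), X = 45.
u_2 = (18 − 18) + 1.5·45 = 67.5.

67.5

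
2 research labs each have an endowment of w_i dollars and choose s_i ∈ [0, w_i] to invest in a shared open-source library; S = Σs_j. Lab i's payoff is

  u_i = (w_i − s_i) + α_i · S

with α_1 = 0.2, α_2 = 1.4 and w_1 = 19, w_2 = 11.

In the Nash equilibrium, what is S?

∂u_i/∂s_i = α_i − 1, so lab i contributes w_i if α_i > 1, else 0.
α_i > 1 for i ∈ {2}; NE contributions (0, 11), S = 11.

11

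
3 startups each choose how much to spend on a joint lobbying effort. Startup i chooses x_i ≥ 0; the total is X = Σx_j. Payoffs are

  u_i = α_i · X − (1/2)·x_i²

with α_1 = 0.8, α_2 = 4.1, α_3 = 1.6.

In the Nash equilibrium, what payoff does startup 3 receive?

Startup i's FOC: ∂u_i/∂x_i = α_i − x_i = 0, so x_i* = α_i.
NE contributions = (0.8, 4.1, 1.6); X = 6.5.
u_3 = α_3·X − ½·(x_3)² = 1.6·6.5 − ½·1.6² = 9.12.

9.12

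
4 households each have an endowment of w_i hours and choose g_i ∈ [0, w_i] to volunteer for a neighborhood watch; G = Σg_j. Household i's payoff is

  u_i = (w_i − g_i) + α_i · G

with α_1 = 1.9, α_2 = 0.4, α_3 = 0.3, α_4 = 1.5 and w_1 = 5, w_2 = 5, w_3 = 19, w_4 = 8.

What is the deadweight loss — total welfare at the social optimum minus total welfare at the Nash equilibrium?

74.4

∂u_i/∂g_i = α_i − 1, so household i contributes w_i if α_i > 1, else 0.
α_i > 1 for i ∈ {1, 4}; NE contributions (5, 0, 0, 8), G = 13.
W^NE = Σw_i − G^NE + (Σα_i)·G^NE = 37 + 3.1·13 = 77.3.
Planner: ∂(Σu_j)/∂g_i = Σα_j − 1 = 3.1 > 0, so everyone contributes w_i; G^SO = 37, W^SO = 37 + 3.1·37 = 151.7.
Deadweight loss = 74.4.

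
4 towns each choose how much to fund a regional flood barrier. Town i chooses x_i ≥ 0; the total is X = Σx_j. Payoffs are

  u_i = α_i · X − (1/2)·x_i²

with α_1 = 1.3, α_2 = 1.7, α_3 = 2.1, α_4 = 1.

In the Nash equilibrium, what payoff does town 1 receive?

7.085

Town i's FOC: ∂u_i/∂x_i = α_i − x_i = 0, so x_i* = α_i.
NE contributions = (1.3, 1.7, 2.1, 1); X = 6.1.
u_1 = α_1·X − ½·(x_1)² = 1.3·6.1 − ½·1.3² = 7.085.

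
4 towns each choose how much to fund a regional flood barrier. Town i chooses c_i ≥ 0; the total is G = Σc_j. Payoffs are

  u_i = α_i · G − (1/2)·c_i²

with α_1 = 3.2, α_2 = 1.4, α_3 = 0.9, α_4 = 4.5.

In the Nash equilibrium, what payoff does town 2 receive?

Town i's FOC: ∂u_i/∂c_i = α_i − c_i = 0, so c_i* = α_i.
NE contributions = (3.2, 1.4, 0.9, 4.5); G = 10.
u_2 = α_2·G − ½·(c_2)² = 1.4·10 − ½·1.4² = 13.02.

13.02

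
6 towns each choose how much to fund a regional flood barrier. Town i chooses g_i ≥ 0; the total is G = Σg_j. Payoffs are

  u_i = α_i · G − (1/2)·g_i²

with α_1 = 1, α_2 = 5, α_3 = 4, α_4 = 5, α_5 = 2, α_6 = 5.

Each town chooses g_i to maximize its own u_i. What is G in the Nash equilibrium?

22

Town i's FOC: ∂u_i/∂g_i = α_i − g_i = 0, so g_i* = α_i.
NE contributions = (1, 5, 4, 5, 2, 5); G = 22.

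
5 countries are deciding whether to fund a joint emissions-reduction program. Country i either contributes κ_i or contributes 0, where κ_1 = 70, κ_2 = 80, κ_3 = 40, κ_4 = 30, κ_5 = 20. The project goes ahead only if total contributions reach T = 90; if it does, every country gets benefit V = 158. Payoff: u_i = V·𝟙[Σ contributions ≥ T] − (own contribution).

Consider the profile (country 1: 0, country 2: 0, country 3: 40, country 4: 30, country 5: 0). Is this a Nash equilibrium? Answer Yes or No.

Total = 70 < 90: not provided.
Country 1 (pledges 0, payoff 0): pledging 70 → total 140, payoff 88. Profitable deviation.

No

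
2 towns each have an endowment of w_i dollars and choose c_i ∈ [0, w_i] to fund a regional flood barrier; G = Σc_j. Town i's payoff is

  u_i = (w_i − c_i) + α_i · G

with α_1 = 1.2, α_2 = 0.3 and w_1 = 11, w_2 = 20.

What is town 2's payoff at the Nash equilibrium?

∂u_i/∂c_i = α_i − 1, so town i contributes w_i if α_i > 1, else 0.
α_i > 1 for i ∈ {1}; NE contributions (11, 0), G = 11.
u_2 = (20 − 0) + 0.3·11 = 23.3.

23.3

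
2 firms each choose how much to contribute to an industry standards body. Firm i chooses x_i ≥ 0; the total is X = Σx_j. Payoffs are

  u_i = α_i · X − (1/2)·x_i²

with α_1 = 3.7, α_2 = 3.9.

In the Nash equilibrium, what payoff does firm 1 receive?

Firm i's FOC: ∂u_i/∂x_i = α_i − x_i = 0, so x_i* = α_i.
NE contributions = (3.7, 3.9); X = 7.6.
u_1 = α_1·X − ½·(x_1)² = 3.7·7.6 − ½·3.7² = 21.275.

21.275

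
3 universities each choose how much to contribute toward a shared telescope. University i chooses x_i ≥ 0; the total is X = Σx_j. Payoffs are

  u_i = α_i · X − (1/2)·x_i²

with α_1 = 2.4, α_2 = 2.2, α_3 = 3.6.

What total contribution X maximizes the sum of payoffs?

24.6

Planner FOC: ∂(Σu_j)/∂x_i = (Σα_j) − x_i = 0, so x_i^SO = Σα_j = 8.2 for every i; X^SO = 24.6.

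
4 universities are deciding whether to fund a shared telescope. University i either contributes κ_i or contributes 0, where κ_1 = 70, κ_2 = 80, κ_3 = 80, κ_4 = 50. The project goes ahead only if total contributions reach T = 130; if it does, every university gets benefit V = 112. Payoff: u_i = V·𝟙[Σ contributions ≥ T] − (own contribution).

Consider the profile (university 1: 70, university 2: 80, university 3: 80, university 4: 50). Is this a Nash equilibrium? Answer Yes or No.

Total = 280 ≥ 130: provided.
University 1 (pledges 70, payoff 42): dropping to 0 → total 210, payoff 112. Profitable deviation.

No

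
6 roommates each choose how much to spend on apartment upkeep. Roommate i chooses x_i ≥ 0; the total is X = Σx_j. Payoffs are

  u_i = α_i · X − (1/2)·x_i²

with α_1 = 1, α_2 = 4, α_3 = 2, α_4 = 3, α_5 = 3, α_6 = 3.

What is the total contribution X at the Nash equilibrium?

Roommate i's FOC: ∂u_i/∂x_i = α_i − x_i = 0, so x_i* = α_i.
NE contributions = (1, 4, 2, 3, 3, 3); X = 16.

16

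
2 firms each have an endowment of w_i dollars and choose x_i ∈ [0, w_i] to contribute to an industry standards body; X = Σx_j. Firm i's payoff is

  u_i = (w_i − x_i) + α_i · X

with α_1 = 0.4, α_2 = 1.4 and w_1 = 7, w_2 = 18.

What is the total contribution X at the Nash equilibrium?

18

∂u_i/∂x_i = α_i − 1, so firm i contributes w_i if α_i > 1, else 0.
α_i > 1 for i ∈ {2}; NE contributions (0, 18), X = 18.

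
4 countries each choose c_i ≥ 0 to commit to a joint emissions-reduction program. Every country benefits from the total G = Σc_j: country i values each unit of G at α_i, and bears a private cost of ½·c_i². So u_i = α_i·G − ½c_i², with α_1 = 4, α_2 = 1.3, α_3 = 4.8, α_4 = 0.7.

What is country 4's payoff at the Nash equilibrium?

Country i's FOC: ∂u_i/∂c_i = α_i − c_i = 0, so c_i* = α_i.
NE contributions = (4, 1.3, 4.8, 0.7); G = 10.8.
u_4 = α_4·G − ½·(c_4)² = 0.7·10.8 − ½·0.7² = 7.315.

7.315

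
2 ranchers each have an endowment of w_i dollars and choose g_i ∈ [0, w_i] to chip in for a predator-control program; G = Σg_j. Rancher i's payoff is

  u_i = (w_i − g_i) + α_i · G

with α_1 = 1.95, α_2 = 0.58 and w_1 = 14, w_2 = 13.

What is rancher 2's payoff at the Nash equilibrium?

∂u_i/∂g_i = α_i − 1, so rancher i contributes w_i if α_i > 1, else 0.
α_i > 1 for i ∈ {1}; NE contributions (14, 0), G = 14.
u_2 = (13 − 0) + 0.58·14 = 21.12.

21.12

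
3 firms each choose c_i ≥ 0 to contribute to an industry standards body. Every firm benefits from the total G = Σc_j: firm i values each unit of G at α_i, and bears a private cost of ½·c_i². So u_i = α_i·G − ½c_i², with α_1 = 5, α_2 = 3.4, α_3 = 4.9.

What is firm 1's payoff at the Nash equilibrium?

Firm i's FOC: ∂u_i/∂c_i = α_i − c_i = 0, so c_i* = α_i.
NE contributions = (5, 3.4, 4.9); G = 13.3.
u_1 = α_1·G − ½·(c_1)² = 5·13.3 − ½·5² = 54.

54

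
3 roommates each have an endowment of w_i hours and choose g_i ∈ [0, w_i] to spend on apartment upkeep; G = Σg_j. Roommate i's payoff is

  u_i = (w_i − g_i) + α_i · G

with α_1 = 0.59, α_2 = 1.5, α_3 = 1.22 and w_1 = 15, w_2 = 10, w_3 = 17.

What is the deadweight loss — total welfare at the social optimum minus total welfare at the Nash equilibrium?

34.65

∂u_i/∂g_i = α_i − 1, so roommate i contributes w_i if α_i > 1, else 0.
α_i > 1 for i ∈ {2, 3}; NE contributions (0, 10, 17), G = 27.
W^NE = Σw_i − G^NE + (Σα_i)·G^NE = 42 + 2.31·27 = 104.37.
Planner: ∂(Σu_j)/∂g_i = Σα_j − 1 = 2.31 > 0, so everyone contributes w_i; G^SO = 42, W^SO = 42 + 2.31·42 = 139.02.
Deadweight loss = 34.65.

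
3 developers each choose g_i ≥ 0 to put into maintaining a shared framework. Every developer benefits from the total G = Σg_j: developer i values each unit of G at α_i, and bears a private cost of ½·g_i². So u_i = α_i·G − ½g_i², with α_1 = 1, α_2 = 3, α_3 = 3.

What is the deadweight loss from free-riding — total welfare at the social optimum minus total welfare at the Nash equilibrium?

Developer i's FOC: ∂u_i/∂g_i = α_i − g_i = 0, so g_i* = α_i.
NE contributions = (1, 3, 3); G = 7.
W^NE = (Σα)·G − ½Σα_i² = 7² − ½·19 = 39.5.
Planner sets g_i = Σα_j = 7 for every i, so G^SO = 3·7 = 21.
W^SO = (Σα)·G^SO − ½·3·(Σα)² = (3/2)·7² = 73.5.
Deadweight loss = W^SO − W^NE = 34.

34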